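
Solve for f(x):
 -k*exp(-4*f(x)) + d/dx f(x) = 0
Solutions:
 f(x) = log(-I*(C1 + 4*k*x)^(1/4))
 f(x) = log(I*(C1 + 4*k*x)^(1/4))
 f(x) = log(-(C1 + 4*k*x)^(1/4))
 f(x) = log(C1 + 4*k*x)/4


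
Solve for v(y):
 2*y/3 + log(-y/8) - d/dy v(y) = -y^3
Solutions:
 v(y) = C1 + y^4/4 + y^2/3 + y*log(-y) + y*(-3*log(2) - 1)


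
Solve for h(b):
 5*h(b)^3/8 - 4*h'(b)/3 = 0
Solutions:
 h(b) = -4*sqrt(-1/(C1 + 15*b))
 h(b) = 4*sqrt(-1/(C1 + 15*b))


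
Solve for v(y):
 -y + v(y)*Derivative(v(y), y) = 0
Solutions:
 v(y) = -sqrt(C1 + y^2)
 v(y) = sqrt(C1 + y^2)


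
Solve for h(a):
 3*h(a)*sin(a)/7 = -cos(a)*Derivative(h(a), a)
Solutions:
 h(a) = C1*cos(a)^(3/7)


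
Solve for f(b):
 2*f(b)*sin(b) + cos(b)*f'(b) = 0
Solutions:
 f(b) = C1*cos(b)^2


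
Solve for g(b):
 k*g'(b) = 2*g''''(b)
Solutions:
 g(b) = C1 + C2*exp(2^(2/3)*b*k^(1/3)/2) + C3*exp(2^(2/3)*b*k^(1/3)*(-1 + sqrt(3)*I)/4) + C4*exp(-2^(2/3)*b*k^(1/3)*(1 + sqrt(3)*I)/4)


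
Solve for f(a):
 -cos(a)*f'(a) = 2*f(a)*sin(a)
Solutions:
 f(a) = C1*cos(a)^2


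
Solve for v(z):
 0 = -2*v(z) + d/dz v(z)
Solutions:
 v(z) = C1*exp(2*z)


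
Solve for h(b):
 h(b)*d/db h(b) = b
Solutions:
 h(b) = -sqrt(C1 + b^2)
 h(b) = sqrt(C1 + b^2)


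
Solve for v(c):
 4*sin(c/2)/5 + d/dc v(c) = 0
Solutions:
 v(c) = C1 + 8*cos(c/2)/5


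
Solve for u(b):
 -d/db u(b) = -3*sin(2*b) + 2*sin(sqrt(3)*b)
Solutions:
 u(b) = C1 - 3*cos(2*b)/2 + 2*sqrt(3)*cos(sqrt(3)*b)/3


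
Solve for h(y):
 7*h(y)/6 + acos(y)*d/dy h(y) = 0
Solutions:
 h(y) = C1*exp(-7*Integral(1/acos(y), y)/6)


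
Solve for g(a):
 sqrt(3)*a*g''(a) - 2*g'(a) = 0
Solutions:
 g(a) = C1 + C2*a^(1 + 2*sqrt(3)/3)


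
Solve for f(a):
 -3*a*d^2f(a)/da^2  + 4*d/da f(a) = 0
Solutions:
 f(a) = C1 + C2*a^(7/3)


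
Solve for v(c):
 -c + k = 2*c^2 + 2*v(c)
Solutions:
 v(c) = -c^2 - c/2 + k/2


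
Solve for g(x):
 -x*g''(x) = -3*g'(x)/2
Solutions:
 g(x) = C1 + C2*x^(5/2)


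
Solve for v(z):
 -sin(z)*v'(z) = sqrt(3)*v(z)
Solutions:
 v(z) = C1*(cos(z) + 1)^(sqrt(3)/2)/(cos(z) - 1)^(sqrt(3)/2)


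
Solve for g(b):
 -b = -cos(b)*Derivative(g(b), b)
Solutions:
 g(b) = C1 + Integral(b/cos(b), b)


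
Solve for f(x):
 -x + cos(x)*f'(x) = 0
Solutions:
 f(x) = C1 + Integral(x/cos(x), x)


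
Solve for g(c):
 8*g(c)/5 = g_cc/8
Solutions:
 g(c) = C1*exp(-8*sqrt(5)*c/5) + C2*exp(8*sqrt(5)*c/5)


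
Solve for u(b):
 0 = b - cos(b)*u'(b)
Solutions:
 u(b) = C1 + Integral(b/cos(b), b)


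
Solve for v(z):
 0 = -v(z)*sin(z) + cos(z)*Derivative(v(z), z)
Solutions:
 v(z) = C1/cos(z)


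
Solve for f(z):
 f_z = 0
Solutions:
 f(z) = C1


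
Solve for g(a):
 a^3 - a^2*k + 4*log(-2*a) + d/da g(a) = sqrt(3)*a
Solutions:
 g(a) = C1 - a^4/4 + a^3*k/3 + sqrt(3)*a^2/2 - 4*a*log(-a) + 4*a*(1 - log(2))


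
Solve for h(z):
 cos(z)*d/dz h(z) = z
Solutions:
 h(z) = C1 + Integral(z/cos(z), z)


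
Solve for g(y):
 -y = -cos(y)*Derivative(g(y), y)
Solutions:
 g(y) = C1 + Integral(y/cos(y), y)


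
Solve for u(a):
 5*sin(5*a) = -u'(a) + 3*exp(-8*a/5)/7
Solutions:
 u(a) = C1 + cos(5*a) - 15*exp(-8*a/5)/56


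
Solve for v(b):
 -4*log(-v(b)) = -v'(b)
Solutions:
 -li(-v(b)) = C1 + 4*b


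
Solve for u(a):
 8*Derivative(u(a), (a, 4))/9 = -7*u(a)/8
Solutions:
 u(a) = (C1*sin(sqrt(3)*7^(1/4)*a/4) + C2*cos(sqrt(3)*7^(1/4)*a/4))*exp(-sqrt(3)*7^(1/4)*a/4) + (C3*sin(sqrt(3)*7^(1/4)*a/4) + C4*cos(sqrt(3)*7^(1/4)*a/4))*exp(sqrt(3)*7^(1/4)*a/4)


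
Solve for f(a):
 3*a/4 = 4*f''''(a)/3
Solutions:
 f(a) = C1 + C2*a + C3*a^2 + C4*a^3 + 3*a^5/640


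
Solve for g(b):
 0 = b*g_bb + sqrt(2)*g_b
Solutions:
 g(b) = C1 + C2*b^(1 - sqrt(2))


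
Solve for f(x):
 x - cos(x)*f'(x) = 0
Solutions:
 f(x) = C1 + Integral(x/cos(x), x)


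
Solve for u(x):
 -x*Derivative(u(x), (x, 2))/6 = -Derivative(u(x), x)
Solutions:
 u(x) = C1 + C2*x^7


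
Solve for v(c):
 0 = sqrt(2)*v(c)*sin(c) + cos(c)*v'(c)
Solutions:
 v(c) = C1*cos(c)^(sqrt(2))


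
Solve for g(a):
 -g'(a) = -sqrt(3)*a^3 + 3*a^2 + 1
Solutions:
 g(a) = C1 + sqrt(3)*a^4/4 - a^3 - a


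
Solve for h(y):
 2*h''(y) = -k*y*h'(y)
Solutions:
 h(y) = Piecewise((-sqrt(pi)*C1*erf(sqrt(k)*y/2)/sqrt(k) - C2, (k > 0) | (k < 0)), (-C1*y - C2, True))


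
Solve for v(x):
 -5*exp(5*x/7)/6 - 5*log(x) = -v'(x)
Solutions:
 v(x) = C1 + 5*x*log(x) - 5*x + 7*exp(5*x/7)/6


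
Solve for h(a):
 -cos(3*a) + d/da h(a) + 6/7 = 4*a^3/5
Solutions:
 h(a) = C1 + a^4/5 - 6*a/7 + sin(3*a)/3


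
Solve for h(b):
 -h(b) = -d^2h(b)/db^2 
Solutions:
 h(b) = C1*exp(-b) + C2*exp(b)


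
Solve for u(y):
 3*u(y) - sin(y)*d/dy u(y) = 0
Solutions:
 u(y) = C1*(cos(y) - 1)^(3/2)/(cos(y) + 1)^(3/2)


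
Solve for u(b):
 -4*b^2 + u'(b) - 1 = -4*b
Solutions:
 u(b) = C1 + 4*b^3/3 - 2*b^2 + b


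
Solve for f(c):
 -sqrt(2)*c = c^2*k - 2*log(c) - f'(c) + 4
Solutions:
 f(c) = C1 + c^3*k/3 + sqrt(2)*c^2/2 - 2*c*log(c) + 6*c


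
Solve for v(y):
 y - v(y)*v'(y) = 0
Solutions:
 v(y) = -sqrt(C1 + y^2)
 v(y) = sqrt(C1 + y^2)


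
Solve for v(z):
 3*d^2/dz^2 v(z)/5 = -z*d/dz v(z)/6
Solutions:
 v(z) = C1 + C2*erf(sqrt(5)*z/6)


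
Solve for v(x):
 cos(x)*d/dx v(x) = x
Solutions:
 v(x) = C1 + Integral(x/cos(x), x)


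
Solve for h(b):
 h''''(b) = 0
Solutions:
 h(b) = C1 + C2*b + C3*b^2 + C4*b^3


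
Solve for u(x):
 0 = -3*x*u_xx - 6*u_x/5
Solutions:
 u(x) = C1 + C2*x^(3/5)


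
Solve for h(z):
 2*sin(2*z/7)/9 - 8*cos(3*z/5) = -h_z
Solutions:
 h(z) = C1 + 40*sin(3*z/5)/3 + 7*cos(2*z/7)/9


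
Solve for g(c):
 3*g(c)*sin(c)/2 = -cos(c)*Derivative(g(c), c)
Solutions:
 g(c) = C1*cos(c)^(3/2)


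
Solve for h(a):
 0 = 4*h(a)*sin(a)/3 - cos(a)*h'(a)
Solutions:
 h(a) = C1/cos(a)^(4/3)


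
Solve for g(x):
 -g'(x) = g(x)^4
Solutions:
 g(x) = (-3^(2/3) - 3*3^(1/6)*I)*(1/(C1 + x))^(1/3)/6
 g(x) = (-3^(2/3) + 3*3^(1/6)*I)*(1/(C1 + x))^(1/3)/6
 g(x) = (1/(C1 + 3*x))^(1/3)


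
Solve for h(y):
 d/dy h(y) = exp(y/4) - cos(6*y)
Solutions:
 h(y) = C1 + 4*exp(y/4) - sin(6*y)/6


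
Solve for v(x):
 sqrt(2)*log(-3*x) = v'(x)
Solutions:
 v(x) = C1 + sqrt(2)*x*log(-x) + sqrt(2)*x*(-1 + log(3))


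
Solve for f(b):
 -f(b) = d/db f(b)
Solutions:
 f(b) = C1*exp(-b)


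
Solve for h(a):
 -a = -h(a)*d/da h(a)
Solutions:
 h(a) = -sqrt(C1 + a^2)
 h(a) = sqrt(C1 + a^2)


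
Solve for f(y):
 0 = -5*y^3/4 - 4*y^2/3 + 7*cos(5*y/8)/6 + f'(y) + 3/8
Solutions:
 f(y) = C1 + 5*y^4/16 + 4*y^3/9 - 3*y/8 - 28*sin(5*y/8)/15


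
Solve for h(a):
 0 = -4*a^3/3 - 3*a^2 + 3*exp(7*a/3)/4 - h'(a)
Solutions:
 h(a) = C1 - a^4/3 - a^3 + 9*exp(7*a/3)/28


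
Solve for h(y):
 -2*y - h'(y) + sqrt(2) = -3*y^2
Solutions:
 h(y) = C1 + y^3 - y^2 + sqrt(2)*y


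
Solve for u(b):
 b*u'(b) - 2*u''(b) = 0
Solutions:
 u(b) = C1 + C2*erfi(b/2)


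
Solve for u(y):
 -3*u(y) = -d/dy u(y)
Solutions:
 u(y) = C1*exp(3*y)


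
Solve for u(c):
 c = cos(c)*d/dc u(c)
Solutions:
 u(c) = C1 + Integral(c/cos(c), c)


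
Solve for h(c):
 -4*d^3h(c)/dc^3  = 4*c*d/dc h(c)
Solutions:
 h(c) = C1 + Integral(C2*airyai(-c) + C3*airybi(-c), c)


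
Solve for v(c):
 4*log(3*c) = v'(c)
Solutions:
 v(c) = C1 + 4*c*log(c) - 4*c + c*log(81)


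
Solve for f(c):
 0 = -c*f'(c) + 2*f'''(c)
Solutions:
 f(c) = C1 + Integral(C2*airyai(2^(2/3)*c/2) + C3*airybi(2^(2/3)*c/2), c)


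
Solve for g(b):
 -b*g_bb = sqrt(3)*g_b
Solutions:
 g(b) = C1 + C2*b^(1 - sqrt(3))


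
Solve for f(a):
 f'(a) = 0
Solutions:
 f(a) = C1


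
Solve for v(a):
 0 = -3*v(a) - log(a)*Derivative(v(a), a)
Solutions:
 v(a) = C1*exp(-3*li(a))


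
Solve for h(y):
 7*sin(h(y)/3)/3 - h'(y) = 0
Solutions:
 -7*y/3 + 3*log(cos(h(y)/3) - 1)/2 - 3*log(cos(h(y)/3) + 1)/2 = C1


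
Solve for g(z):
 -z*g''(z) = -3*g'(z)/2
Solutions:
 g(z) = C1 + C2*z^(5/2)


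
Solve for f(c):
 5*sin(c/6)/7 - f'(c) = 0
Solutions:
 f(c) = C1 - 30*cos(c/6)/7


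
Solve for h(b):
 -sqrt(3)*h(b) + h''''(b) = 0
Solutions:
 h(b) = C1*exp(-3^(1/8)*b) + C2*exp(3^(1/8)*b) + C3*sin(3^(1/8)*b) + C4*cos(3^(1/8)*b)


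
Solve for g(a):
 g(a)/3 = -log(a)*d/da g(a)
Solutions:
 g(a) = C1*exp(-li(a)/3)


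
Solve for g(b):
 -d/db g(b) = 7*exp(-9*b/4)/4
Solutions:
 g(b) = C1 + 7*exp(-9*b/4)/9


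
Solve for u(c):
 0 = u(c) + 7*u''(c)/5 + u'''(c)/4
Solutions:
 u(c) = C1*exp(c*(-56 + 392*2^(2/3)/(15*sqrt(379905) + 14351)^(1/3) + 2^(1/3)*(15*sqrt(379905) + 14351)^(1/3))/30)*sin(2^(1/3)*sqrt(3)*c*(-(15*sqrt(379905) + 14351)^(1/3) + 392*2^(1/3)/(15*sqrt(379905) + 14351)^(1/3))/30) + C2*exp(c*(-56 + 392*2^(2/3)/(15*sqrt(379905) + 14351)^(1/3) + 2^(1/3)*(15*sqrt(379905) + 14351)^(1/3))/30)*cos(2^(1/3)*sqrt(3)*c*(-(15*sqrt(379905) + 14351)^(1/3) + 392*2^(1/3)/(15*sqrt(379905) + 14351)^(1/3))/30) + C3*exp(-c*(392*2^(2/3)/(15*sqrt(379905) + 14351)^(1/3) + 28 + 2^(1/3)*(15*sqrt(379905) + 14351)^(1/3))/15)


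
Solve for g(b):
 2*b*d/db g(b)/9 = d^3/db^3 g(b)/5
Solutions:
 g(b) = C1 + Integral(C2*airyai(30^(1/3)*b/3) + C3*airybi(30^(1/3)*b/3), b)


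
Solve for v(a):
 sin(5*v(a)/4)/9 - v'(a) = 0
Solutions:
 -a/9 + 2*log(cos(5*v(a)/4) - 1)/5 - 2*log(cos(5*v(a)/4) + 1)/5 = C1


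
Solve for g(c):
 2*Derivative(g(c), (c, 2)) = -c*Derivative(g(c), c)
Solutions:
 g(c) = C1 + C2*erf(c/2)


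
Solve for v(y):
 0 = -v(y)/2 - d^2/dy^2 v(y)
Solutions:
 v(y) = C1*sin(sqrt(2)*y/2) + C2*cos(sqrt(2)*y/2)


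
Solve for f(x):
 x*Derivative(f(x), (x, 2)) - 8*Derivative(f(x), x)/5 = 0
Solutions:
 f(x) = C1 + C2*x^(13/5)


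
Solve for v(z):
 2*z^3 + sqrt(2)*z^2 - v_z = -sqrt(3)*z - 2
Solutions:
 v(z) = C1 + z^4/2 + sqrt(2)*z^3/3 + sqrt(3)*z^2/2 + 2*z


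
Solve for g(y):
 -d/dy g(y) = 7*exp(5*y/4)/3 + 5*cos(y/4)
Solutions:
 g(y) = C1 - 28*exp(5*y/4)/15 - 20*sin(y/4)


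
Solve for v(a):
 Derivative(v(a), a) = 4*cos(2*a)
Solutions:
 v(a) = C1 + 2*sin(2*a)


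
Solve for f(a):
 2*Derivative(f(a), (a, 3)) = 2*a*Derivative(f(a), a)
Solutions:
 f(a) = C1 + Integral(C2*airyai(a) + C3*airybi(a), a)


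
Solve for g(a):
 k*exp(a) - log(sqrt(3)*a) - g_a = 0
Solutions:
 g(a) = C1 - a*log(a) + a*(1 - log(3)/2) + k*exp(a)


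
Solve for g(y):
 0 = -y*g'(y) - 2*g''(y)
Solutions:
 g(y) = C1 + C2*erf(y/2)


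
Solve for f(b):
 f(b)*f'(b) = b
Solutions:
 f(b) = -sqrt(C1 + b^2)
 f(b) = sqrt(C1 + b^2)


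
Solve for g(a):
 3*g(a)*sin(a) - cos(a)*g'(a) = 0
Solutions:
 g(a) = C1/cos(a)^3


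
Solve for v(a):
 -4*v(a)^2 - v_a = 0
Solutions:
 v(a) = 1/(C1 + 4*a)


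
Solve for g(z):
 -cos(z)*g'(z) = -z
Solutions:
 g(z) = C1 + Integral(z/cos(z), z)


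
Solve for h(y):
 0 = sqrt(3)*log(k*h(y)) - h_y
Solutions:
 li(k*h(y))/k = C1 + sqrt(3)*y


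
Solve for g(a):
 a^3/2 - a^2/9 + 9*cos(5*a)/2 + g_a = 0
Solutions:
 g(a) = C1 - a^4/8 + a^3/27 - 9*sin(5*a)/10


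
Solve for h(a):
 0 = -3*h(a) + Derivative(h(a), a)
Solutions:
 h(a) = C1*exp(3*a)


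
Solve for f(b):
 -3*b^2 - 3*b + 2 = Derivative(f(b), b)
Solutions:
 f(b) = C1 - b^3 - 3*b^2/2 + 2*b


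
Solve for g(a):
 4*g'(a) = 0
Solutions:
 g(a) = C1


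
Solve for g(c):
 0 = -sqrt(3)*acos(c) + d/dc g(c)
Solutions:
 g(c) = C1 + sqrt(3)*(c*acos(c) - sqrt(1 - c^2))


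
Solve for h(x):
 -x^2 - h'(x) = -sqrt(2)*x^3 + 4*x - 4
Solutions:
 h(x) = C1 + sqrt(2)*x^4/4 - x^3/3 - 2*x^2 + 4*x


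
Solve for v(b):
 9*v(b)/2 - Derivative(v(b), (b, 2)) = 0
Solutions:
 v(b) = C1*exp(-3*sqrt(2)*b/2) + C2*exp(3*sqrt(2)*b/2)


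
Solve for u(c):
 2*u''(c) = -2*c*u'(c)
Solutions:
 u(c) = C1 + C2*erf(sqrt(2)*c/2)


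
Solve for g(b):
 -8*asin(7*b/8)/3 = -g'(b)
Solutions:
 g(b) = C1 + 8*b*asin(7*b/8)/3 + 8*sqrt(64 - 49*b^2)/21


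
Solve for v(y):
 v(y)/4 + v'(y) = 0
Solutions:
 v(y) = C1*exp(-y/4)


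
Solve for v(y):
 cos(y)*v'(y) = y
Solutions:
 v(y) = C1 + Integral(y/cos(y), y)


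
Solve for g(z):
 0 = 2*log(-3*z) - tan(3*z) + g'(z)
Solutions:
 g(z) = C1 - 2*z*log(-z) - 2*z*log(3) + 2*z - log(cos(3*z))/3


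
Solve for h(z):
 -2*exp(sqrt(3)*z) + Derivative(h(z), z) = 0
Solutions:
 h(z) = C1 + 2*sqrt(3)*exp(sqrt(3)*z)/3


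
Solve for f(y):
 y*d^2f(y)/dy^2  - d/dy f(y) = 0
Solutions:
 f(y) = C1 + C2*y^2


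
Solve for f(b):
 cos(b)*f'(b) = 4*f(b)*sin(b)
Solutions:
 f(b) = C1/cos(b)^4


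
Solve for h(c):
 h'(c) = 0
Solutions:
 h(c) = C1


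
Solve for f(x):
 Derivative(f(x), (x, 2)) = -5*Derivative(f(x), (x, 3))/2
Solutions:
 f(x) = C1 + C2*x + C3*exp(-2*x/5)


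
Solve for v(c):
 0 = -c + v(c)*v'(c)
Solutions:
 v(c) = -sqrt(C1 + c^2)
 v(c) = sqrt(C1 + c^2)


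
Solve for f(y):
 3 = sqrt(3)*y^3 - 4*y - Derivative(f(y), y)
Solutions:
 f(y) = C1 + sqrt(3)*y^4/4 - 2*y^2 - 3*y


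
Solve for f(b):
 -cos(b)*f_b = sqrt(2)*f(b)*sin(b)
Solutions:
 f(b) = C1*cos(b)^(sqrt(2))


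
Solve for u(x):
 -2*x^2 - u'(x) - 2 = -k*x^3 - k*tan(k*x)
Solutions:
 u(x) = C1 + k*x^4/4 + k*Piecewise((-log(cos(k*x))/k, Ne(k, 0)), (0, True)) - 2*x^3/3 - 2*x


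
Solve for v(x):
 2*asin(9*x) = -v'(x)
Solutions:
 v(x) = C1 - 2*x*asin(9*x) - 2*sqrt(1 - 81*x^2)/9


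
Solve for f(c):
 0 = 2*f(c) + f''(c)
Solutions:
 f(c) = C1*sin(sqrt(2)*c) + C2*cos(sqrt(2)*c)


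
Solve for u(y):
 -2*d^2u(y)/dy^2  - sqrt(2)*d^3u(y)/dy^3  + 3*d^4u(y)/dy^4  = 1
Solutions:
 u(y) = C1 + C2*y + C3*exp(y*(sqrt(2) + sqrt(26))/6) + C4*exp(y*(-sqrt(26) + sqrt(2))/6) - y^2/4


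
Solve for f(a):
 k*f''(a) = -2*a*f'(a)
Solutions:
 f(a) = C1 + C2*sqrt(k)*erf(a*sqrt(1/k))


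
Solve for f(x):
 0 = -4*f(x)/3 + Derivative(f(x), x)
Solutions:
 f(x) = C1*exp(4*x/3)


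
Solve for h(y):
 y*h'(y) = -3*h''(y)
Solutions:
 h(y) = C1 + C2*erf(sqrt(6)*y/6)


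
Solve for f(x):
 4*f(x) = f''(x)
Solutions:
 f(x) = C1*exp(-2*x) + C2*exp(2*x)


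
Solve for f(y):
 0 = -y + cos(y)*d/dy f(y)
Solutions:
 f(y) = C1 + Integral(y/cos(y), y)


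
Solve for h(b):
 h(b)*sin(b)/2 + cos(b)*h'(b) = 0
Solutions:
 h(b) = C1*sqrt(cos(b))


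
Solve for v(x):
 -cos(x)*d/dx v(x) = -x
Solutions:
 v(x) = C1 + Integral(x/cos(x), x)


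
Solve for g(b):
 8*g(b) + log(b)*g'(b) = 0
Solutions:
 g(b) = C1*exp(-8*li(b))


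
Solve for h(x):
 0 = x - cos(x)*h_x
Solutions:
 h(x) = C1 + Integral(x/cos(x), x)


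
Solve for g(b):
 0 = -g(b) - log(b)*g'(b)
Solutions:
 g(b) = C1*exp(-li(b))


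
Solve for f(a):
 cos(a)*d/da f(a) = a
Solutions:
 f(a) = C1 + Integral(a/cos(a), a)


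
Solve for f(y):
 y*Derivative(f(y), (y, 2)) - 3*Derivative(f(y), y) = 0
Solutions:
 f(y) = C1 + C2*y^4


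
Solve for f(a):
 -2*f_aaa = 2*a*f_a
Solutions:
 f(a) = C1 + Integral(C2*airyai(-a) + C3*airybi(-a), a)


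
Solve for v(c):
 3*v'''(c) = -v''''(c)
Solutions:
 v(c) = C1 + C2*c + C3*c^2 + C4*exp(-3*c)


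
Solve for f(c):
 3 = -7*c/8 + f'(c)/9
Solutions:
 f(c) = C1 + 63*c^2/16 + 27*c


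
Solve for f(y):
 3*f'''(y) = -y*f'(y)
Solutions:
 f(y) = C1 + Integral(C2*airyai(-3^(2/3)*y/3) + C3*airybi(-3^(2/3)*y/3), y)


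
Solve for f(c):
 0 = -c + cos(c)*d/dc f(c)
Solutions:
 f(c) = C1 + Integral(c/cos(c), c)


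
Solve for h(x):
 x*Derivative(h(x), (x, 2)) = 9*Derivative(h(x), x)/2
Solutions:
 h(x) = C1 + C2*x^(11/2)


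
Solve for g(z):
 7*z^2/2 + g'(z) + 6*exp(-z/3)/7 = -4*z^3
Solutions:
 g(z) = C1 - z^4 - 7*z^3/6 + 18*exp(-z/3)/7


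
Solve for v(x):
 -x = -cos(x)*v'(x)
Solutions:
 v(x) = C1 + Integral(x/cos(x), x)


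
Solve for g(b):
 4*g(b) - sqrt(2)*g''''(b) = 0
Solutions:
 g(b) = C1*exp(-2^(3/8)*b) + C2*exp(2^(3/8)*b) + C3*sin(2^(3/8)*b) + C4*cos(2^(3/8)*b)


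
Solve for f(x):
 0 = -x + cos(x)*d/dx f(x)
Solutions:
 f(x) = C1 + Integral(x/cos(x), x)


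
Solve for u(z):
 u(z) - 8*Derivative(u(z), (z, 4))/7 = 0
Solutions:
 u(z) = C1*exp(-14^(1/4)*z/2) + C2*exp(14^(1/4)*z/2) + C3*sin(14^(1/4)*z/2) + C4*cos(14^(1/4)*z/2)


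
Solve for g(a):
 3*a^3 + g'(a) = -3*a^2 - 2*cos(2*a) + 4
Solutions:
 g(a) = C1 - 3*a^4/4 - a^3 + 4*a - sin(2*a)


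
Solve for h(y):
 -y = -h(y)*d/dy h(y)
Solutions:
 h(y) = -sqrt(C1 + y^2)
 h(y) = sqrt(C1 + y^2)


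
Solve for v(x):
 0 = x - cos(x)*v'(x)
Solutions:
 v(x) = C1 + Integral(x/cos(x), x)


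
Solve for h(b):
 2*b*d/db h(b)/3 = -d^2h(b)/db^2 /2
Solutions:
 h(b) = C1 + C2*erf(sqrt(6)*b/3)


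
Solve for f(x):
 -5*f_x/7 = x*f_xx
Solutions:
 f(x) = C1 + C2*x^(2/7)


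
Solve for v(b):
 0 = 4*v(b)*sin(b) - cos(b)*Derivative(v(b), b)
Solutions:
 v(b) = C1/cos(b)^4


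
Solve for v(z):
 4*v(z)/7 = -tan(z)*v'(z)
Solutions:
 v(z) = C1/sin(z)^(4/7)


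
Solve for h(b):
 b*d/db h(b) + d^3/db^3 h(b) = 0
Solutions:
 h(b) = C1 + Integral(C2*airyai(-b) + C3*airybi(-b), b)


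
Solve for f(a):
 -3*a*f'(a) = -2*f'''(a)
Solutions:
 f(a) = C1 + Integral(C2*airyai(2^(2/3)*3^(1/3)*a/2) + C3*airybi(2^(2/3)*3^(1/3)*a/2), a)


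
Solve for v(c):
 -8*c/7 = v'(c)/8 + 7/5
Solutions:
 v(c) = C1 - 32*c^2/7 - 56*c/5


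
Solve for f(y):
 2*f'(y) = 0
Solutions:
 f(y) = C1


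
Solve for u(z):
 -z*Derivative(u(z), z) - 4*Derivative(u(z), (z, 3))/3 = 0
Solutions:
 u(z) = C1 + Integral(C2*airyai(-6^(1/3)*z/2) + C3*airybi(-6^(1/3)*z/2), z)


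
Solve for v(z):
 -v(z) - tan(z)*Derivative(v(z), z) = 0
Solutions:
 v(z) = C1/sin(z)


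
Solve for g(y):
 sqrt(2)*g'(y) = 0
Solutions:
 g(y) = C1


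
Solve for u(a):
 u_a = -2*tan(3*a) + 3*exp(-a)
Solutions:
 u(a) = C1 - log(tan(3*a)^2 + 1)/3 - 3*exp(-a)


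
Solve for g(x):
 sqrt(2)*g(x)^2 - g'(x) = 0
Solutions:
 g(x) = -1/(C1 + sqrt(2)*x)


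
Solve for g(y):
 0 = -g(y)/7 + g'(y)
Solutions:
 g(y) = C1*exp(y/7)


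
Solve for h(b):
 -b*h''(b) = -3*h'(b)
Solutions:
 h(b) = C1 + C2*b^4


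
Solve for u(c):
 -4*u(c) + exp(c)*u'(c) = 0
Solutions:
 u(c) = C1*exp(-4*exp(-c))


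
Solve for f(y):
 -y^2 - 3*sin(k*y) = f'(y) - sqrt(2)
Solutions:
 f(y) = C1 - y^3/3 + sqrt(2)*y + 3*cos(k*y)/k


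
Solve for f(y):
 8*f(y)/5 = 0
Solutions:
 f(y) = 0


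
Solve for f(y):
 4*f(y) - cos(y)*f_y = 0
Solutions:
 f(y) = C1*(sin(y)^2 + 2*sin(y) + 1)/(sin(y)^2 - 2*sin(y) + 1)


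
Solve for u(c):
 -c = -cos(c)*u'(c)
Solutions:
 u(c) = C1 + Integral(c/cos(c), c)


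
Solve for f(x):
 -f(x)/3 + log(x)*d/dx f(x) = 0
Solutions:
 f(x) = C1*exp(li(x)/3)


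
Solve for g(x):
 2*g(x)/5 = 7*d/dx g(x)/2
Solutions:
 g(x) = C1*exp(4*x/35)


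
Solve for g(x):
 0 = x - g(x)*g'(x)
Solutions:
 g(x) = -sqrt(C1 + x^2)
 g(x) = sqrt(C1 + x^2)


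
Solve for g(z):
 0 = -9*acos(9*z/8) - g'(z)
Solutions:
 g(z) = C1 - 9*z*acos(9*z/8) + sqrt(64 - 81*z^2)


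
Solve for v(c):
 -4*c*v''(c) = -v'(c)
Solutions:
 v(c) = C1 + C2*c^(5/4)


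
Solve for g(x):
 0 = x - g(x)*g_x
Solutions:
 g(x) = -sqrt(C1 + x^2)
 g(x) = sqrt(C1 + x^2)


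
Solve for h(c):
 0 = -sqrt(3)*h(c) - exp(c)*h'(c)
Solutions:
 h(c) = C1*exp(sqrt(3)*exp(-c))


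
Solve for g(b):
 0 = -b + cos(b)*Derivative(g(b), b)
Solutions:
 g(b) = C1 + Integral(b/cos(b), b)


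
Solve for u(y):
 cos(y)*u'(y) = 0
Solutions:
 u(y) = C1


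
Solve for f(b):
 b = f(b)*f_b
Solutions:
 f(b) = -sqrt(C1 + b^2)
 f(b) = sqrt(C1 + b^2)


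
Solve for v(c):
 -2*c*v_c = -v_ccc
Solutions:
 v(c) = C1 + Integral(C2*airyai(2^(1/3)*c) + C3*airybi(2^(1/3)*c), c)


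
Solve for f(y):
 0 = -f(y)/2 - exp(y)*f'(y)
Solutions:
 f(y) = C1*exp(exp(-y)/2)


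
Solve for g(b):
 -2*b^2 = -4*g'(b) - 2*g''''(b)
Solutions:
 g(b) = C1 + C4*exp(-2^(1/3)*b) + b^3/6 + (C2*sin(2^(1/3)*sqrt(3)*b/2) + C3*cos(2^(1/3)*sqrt(3)*b/2))*exp(2^(1/3)*b/2)


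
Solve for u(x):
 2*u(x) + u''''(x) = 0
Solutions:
 u(x) = (C1*sin(2^(3/4)*x/2) + C2*cos(2^(3/4)*x/2))*exp(-2^(3/4)*x/2) + (C3*sin(2^(3/4)*x/2) + C4*cos(2^(3/4)*x/2))*exp(2^(3/4)*x/2)


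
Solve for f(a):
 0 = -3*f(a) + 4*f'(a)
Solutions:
 f(a) = C1*exp(3*a/4)


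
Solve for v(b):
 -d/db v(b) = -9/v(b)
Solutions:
 v(b) = -sqrt(C1 + 18*b)
 v(b) = sqrt(C1 + 18*b)


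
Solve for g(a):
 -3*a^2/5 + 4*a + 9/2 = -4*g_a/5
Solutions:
 g(a) = C1 + a^3/4 - 5*a^2/2 - 45*a/8


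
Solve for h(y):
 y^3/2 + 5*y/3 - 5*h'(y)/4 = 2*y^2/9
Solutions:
 h(y) = C1 + y^4/10 - 8*y^3/135 + 2*y^2/3


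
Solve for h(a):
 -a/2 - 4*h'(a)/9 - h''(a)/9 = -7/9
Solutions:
 h(a) = C1 + C2*exp(-4*a) - 9*a^2/16 + 65*a/32


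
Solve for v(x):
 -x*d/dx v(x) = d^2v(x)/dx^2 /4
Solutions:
 v(x) = C1 + C2*erf(sqrt(2)*x)


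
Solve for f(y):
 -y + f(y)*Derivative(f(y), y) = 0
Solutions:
 f(y) = -sqrt(C1 + y^2)
 f(y) = sqrt(C1 + y^2)


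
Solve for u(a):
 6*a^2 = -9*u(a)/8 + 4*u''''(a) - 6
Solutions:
 u(a) = C1*exp(-2^(3/4)*sqrt(3)*a/4) + C2*exp(2^(3/4)*sqrt(3)*a/4) + C3*sin(2^(3/4)*sqrt(3)*a/4) + C4*cos(2^(3/4)*sqrt(3)*a/4) - 16*a^2/3 - 16/3


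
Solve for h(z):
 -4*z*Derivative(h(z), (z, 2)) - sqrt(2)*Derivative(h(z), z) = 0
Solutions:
 h(z) = C1 + C2*z^(1 - sqrt(2)/4)


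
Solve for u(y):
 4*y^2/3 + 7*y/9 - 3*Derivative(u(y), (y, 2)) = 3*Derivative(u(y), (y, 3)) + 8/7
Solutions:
 u(y) = C1 + C2*y + C3*exp(-y) + y^4/27 - 17*y^3/162 + 47*y^2/378


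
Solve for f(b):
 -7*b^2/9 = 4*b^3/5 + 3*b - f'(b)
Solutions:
 f(b) = C1 + b^4/5 + 7*b^3/27 + 3*b^2/2


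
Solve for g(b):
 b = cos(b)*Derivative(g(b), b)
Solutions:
 g(b) = C1 + Integral(b/cos(b), b)


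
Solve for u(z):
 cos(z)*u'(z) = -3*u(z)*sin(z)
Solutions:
 u(z) = C1*cos(z)^3


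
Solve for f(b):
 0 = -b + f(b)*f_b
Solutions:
 f(b) = -sqrt(C1 + b^2)
 f(b) = sqrt(C1 + b^2)


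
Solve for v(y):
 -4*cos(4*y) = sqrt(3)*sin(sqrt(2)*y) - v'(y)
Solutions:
 v(y) = C1 + sin(4*y) - sqrt(6)*cos(sqrt(2)*y)/2


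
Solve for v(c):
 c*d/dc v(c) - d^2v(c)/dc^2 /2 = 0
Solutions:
 v(c) = C1 + C2*erfi(c)


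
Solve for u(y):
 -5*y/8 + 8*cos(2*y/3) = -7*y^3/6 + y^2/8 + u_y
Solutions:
 u(y) = C1 + 7*y^4/24 - y^3/24 - 5*y^2/16 + 12*sin(2*y/3)


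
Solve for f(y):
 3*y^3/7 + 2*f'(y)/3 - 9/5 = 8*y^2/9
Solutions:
 f(y) = C1 - 9*y^4/56 + 4*y^3/9 + 27*y/10


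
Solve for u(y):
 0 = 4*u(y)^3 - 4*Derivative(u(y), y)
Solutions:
 u(y) = -sqrt(2)*sqrt(-1/(C1 + y))/2
 u(y) = sqrt(2)*sqrt(-1/(C1 + y))/2


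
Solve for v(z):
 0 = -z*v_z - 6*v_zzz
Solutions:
 v(z) = C1 + Integral(C2*airyai(-6^(2/3)*z/6) + C3*airybi(-6^(2/3)*z/6), z)


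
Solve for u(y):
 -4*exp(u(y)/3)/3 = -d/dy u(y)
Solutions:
 u(y) = 3*log(-1/(C1 + 4*y)) + 6*log(3)


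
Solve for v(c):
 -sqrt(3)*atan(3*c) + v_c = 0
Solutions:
 v(c) = C1 + sqrt(3)*(c*atan(3*c) - log(9*c^2 + 1)/6)


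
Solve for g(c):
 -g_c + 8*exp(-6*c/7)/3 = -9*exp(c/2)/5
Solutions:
 g(c) = C1 + 18*exp(c/2)/5 - 28*exp(-6*c/7)/9


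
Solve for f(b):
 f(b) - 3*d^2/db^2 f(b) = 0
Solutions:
 f(b) = C1*exp(-sqrt(3)*b/3) + C2*exp(sqrt(3)*b/3)


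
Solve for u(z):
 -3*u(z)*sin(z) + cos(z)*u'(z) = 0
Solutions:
 u(z) = C1/cos(z)^3


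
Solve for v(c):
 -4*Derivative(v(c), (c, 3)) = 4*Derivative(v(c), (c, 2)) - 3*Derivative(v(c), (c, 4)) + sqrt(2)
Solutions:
 v(c) = C1 + C2*c + C3*exp(-2*c/3) + C4*exp(2*c) - sqrt(2)*c^2/8


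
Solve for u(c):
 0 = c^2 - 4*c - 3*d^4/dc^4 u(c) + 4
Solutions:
 u(c) = C1 + C2*c + C3*c^2 + C4*c^3 + c^6/1080 - c^5/90 + c^4/18


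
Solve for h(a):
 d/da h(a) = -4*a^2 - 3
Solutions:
 h(a) = C1 - 4*a^3/3 - 3*a


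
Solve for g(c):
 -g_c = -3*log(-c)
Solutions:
 g(c) = C1 + 3*c*log(-c) - 3*c


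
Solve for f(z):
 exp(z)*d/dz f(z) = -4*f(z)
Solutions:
 f(z) = C1*exp(4*exp(-z))


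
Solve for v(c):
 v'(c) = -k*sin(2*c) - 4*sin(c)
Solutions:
 v(c) = C1 - k*sin(c)^2 + 4*cos(c)


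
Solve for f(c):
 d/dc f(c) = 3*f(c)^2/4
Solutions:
 f(c) = -4/(C1 + 3*c)


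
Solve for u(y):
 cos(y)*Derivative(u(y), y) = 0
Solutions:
 u(y) = C1


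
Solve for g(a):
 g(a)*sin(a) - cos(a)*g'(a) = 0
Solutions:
 g(a) = C1/cos(a)


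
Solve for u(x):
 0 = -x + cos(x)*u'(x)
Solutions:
 u(x) = C1 + Integral(x/cos(x), x)


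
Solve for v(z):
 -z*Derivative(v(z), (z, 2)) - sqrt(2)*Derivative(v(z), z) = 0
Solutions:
 v(z) = C1 + C2*z^(1 - sqrt(2))


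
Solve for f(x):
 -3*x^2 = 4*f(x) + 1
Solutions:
 f(x) = -3*x^2/4 - 1/4


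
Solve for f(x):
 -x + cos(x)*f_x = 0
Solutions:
 f(x) = C1 + Integral(x/cos(x), x)


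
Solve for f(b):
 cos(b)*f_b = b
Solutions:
 f(b) = C1 + Integral(b/cos(b), b)


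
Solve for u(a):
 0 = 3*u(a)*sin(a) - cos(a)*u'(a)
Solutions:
 u(a) = C1/cos(a)^3


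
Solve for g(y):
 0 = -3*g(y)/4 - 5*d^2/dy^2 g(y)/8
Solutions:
 g(y) = C1*sin(sqrt(30)*y/5) + C2*cos(sqrt(30)*y/5)


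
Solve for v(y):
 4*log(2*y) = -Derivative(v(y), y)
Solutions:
 v(y) = C1 - 4*y*log(y) - y*log(16) + 4*y


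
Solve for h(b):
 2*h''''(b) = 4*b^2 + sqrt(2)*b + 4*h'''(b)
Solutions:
 h(b) = C1 + C2*b + C3*b^2 + C4*exp(2*b) - b^5/60 + b^4*(-4 - sqrt(2))/96 + b^3*(-4 - sqrt(2))/48


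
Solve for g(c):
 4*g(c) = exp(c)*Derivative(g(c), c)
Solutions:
 g(c) = C1*exp(-4*exp(-c))


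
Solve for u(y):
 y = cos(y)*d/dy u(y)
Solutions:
 u(y) = C1 + Integral(y/cos(y), y)


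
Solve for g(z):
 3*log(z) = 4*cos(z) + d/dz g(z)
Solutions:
 g(z) = C1 + 3*z*log(z) - 3*z - 4*sin(z)


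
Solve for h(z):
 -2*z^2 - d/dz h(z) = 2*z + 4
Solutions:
 h(z) = C1 - 2*z^3/3 - z^2 - 4*z


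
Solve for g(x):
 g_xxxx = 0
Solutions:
 g(x) = C1 + C2*x + C3*x^2 + C4*x^3


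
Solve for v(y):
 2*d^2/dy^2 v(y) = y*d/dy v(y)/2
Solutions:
 v(y) = C1 + C2*erfi(sqrt(2)*y/4)


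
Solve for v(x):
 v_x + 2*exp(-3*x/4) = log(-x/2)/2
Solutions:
 v(x) = C1 + x*log(-x)/2 + x*(-1 - log(2))/2 + 8*exp(-3*x/4)/3


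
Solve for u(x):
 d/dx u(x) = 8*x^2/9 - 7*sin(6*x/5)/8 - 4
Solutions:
 u(x) = C1 + 8*x^3/27 - 4*x + 35*cos(6*x/5)/48


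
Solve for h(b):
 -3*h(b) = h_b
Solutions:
 h(b) = C1*exp(-3*b)


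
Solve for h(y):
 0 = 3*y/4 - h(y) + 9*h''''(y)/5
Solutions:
 h(y) = C1*exp(-sqrt(3)*5^(1/4)*y/3) + C2*exp(sqrt(3)*5^(1/4)*y/3) + C3*sin(sqrt(3)*5^(1/4)*y/3) + C4*cos(sqrt(3)*5^(1/4)*y/3) + 3*y/4


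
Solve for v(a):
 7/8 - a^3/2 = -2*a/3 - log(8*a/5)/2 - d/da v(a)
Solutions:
 v(a) = C1 + a^4/8 - a^2/3 - a*log(a)/2 - 3*a*log(2)/2 - 3*a/8 + a*log(5)/2


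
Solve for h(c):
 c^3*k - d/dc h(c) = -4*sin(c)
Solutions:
 h(c) = C1 + c^4*k/4 - 4*cos(c)


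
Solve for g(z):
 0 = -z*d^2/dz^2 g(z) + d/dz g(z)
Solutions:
 g(z) = C1 + C2*z^2


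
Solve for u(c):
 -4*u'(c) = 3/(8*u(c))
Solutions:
 u(c) = -sqrt(C1 - 3*c)/4
 u(c) = sqrt(C1 - 3*c)/4


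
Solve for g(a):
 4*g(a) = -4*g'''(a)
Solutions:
 g(a) = C3*exp(-a) + (C1*sin(sqrt(3)*a/2) + C2*cos(sqrt(3)*a/2))*exp(a/2)


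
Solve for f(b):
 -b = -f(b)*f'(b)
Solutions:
 f(b) = -sqrt(C1 + b^2)
 f(b) = sqrt(C1 + b^2)


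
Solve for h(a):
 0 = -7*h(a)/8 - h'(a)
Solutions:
 h(a) = C1*exp(-7*a/8)


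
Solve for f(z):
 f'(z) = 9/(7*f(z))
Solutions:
 f(z) = -sqrt(C1 + 126*z)/7
 f(z) = sqrt(C1 + 126*z)/7


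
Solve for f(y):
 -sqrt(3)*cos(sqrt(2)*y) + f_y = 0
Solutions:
 f(y) = C1 + sqrt(6)*sin(sqrt(2)*y)/2


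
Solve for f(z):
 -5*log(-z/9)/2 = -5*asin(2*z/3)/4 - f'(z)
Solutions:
 f(z) = C1 + 5*z*log(-z)/2 - 5*z*asin(2*z/3)/4 - 5*z*log(3) - 5*z/2 - 5*sqrt(9 - 4*z^2)/8


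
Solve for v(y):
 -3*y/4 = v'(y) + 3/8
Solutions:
 v(y) = C1 - 3*y^2/8 - 3*y/8


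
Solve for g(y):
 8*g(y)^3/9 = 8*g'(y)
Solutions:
 g(y) = -3*sqrt(2)*sqrt(-1/(C1 + y))/2
 g(y) = 3*sqrt(2)*sqrt(-1/(C1 + y))/2


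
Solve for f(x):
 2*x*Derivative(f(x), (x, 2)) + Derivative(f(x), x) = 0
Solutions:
 f(x) = C1 + C2*sqrt(x)


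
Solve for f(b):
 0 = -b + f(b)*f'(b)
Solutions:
 f(b) = -sqrt(C1 + b^2)
 f(b) = sqrt(C1 + b^2)


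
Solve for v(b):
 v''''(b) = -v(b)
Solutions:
 v(b) = (C1*sin(sqrt(2)*b/2) + C2*cos(sqrt(2)*b/2))*exp(-sqrt(2)*b/2) + (C3*sin(sqrt(2)*b/2) + C4*cos(sqrt(2)*b/2))*exp(sqrt(2)*b/2)


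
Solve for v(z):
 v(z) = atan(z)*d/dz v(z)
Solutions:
 v(z) = C1*exp(Integral(1/atan(z), z))


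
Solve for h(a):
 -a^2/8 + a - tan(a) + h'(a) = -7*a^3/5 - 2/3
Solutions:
 h(a) = C1 - 7*a^4/20 + a^3/24 - a^2/2 - 2*a/3 - log(cos(a))


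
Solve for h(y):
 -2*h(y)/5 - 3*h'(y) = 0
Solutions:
 h(y) = C1*exp(-2*y/15)


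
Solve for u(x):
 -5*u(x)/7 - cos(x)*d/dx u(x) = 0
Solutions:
 u(x) = C1*(sin(x) - 1)^(5/14)/(sin(x) + 1)^(5/14)


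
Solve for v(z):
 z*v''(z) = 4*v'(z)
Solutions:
 v(z) = C1 + C2*z^5


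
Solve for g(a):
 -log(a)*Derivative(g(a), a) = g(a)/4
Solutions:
 g(a) = C1*exp(-li(a)/4)


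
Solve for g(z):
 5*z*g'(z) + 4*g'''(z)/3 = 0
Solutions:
 g(z) = C1 + Integral(C2*airyai(-30^(1/3)*z/2) + C3*airybi(-30^(1/3)*z/2), z)


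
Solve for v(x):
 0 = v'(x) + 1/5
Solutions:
 v(x) = C1 - x/5


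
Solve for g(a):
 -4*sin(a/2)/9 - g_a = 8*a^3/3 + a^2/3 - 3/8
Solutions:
 g(a) = C1 - 2*a^4/3 - a^3/9 + 3*a/8 + 8*cos(a/2)/9


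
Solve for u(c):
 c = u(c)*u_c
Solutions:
 u(c) = -sqrt(C1 + c^2)
 u(c) = sqrt(C1 + c^2)


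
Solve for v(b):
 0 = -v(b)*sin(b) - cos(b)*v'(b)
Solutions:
 v(b) = C1*cos(b)


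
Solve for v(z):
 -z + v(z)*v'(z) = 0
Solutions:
 v(z) = -sqrt(C1 + z^2)
 v(z) = sqrt(C1 + z^2)


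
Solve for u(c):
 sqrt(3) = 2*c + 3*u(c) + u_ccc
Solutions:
 u(c) = C3*exp(-3^(1/3)*c) - 2*c/3 + (C1*sin(3^(5/6)*c/2) + C2*cos(3^(5/6)*c/2))*exp(3^(1/3)*c/2) + sqrt(3)/3


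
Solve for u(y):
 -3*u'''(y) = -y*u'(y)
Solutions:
 u(y) = C1 + Integral(C2*airyai(3^(2/3)*y/3) + C3*airybi(3^(2/3)*y/3), y)


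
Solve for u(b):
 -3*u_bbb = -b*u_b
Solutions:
 u(b) = C1 + Integral(C2*airyai(3^(2/3)*b/3) + C3*airybi(3^(2/3)*b/3), b)


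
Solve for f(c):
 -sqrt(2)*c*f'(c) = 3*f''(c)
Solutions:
 f(c) = C1 + C2*erf(2^(3/4)*sqrt(3)*c/6)


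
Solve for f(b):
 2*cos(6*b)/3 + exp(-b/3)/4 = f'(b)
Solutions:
 f(b) = C1 + sin(6*b)/9 - 3*exp(-b/3)/4


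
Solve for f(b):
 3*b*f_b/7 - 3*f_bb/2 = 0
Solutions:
 f(b) = C1 + C2*erfi(sqrt(7)*b/7)


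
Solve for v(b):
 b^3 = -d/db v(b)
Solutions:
 v(b) = C1 - b^4/4


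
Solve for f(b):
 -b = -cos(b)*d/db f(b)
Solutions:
 f(b) = C1 + Integral(b/cos(b), b)


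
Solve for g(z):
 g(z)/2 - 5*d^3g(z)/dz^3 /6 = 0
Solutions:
 g(z) = C3*exp(3^(1/3)*5^(2/3)*z/5) + (C1*sin(3^(5/6)*5^(2/3)*z/10) + C2*cos(3^(5/6)*5^(2/3)*z/10))*exp(-3^(1/3)*5^(2/3)*z/10)


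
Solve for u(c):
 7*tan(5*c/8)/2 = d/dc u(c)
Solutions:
 u(c) = C1 - 28*log(cos(5*c/8))/5


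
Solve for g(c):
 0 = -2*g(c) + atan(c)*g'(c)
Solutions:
 g(c) = C1*exp(2*Integral(1/atan(c), c))


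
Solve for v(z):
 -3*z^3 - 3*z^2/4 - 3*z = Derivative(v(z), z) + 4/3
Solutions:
 v(z) = C1 - 3*z^4/4 - z^3/4 - 3*z^2/2 - 4*z/3


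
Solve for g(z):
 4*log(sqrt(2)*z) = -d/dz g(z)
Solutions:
 g(z) = C1 - 4*z*log(z) - z*log(4) + 4*z


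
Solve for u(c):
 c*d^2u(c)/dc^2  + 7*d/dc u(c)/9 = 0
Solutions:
 u(c) = C1 + C2*c^(2/9)


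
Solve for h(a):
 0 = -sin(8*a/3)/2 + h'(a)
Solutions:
 h(a) = C1 - 3*cos(8*a/3)/16


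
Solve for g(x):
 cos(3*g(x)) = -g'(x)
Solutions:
 g(x) = -asin((C1 + exp(6*x))/(C1 - exp(6*x)))/3 + pi/3
 g(x) = asin((C1 + exp(6*x))/(C1 - exp(6*x)))/3


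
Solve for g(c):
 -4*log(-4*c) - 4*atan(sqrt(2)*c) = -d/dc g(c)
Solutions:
 g(c) = C1 + 4*c*log(-c) + 4*c*atan(sqrt(2)*c) - 4*c + 8*c*log(2) - sqrt(2)*log(2*c^2 + 1)


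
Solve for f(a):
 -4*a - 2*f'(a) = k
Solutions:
 f(a) = C1 - a^2 - a*k/2


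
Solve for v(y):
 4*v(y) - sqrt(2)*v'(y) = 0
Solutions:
 v(y) = C1*exp(2*sqrt(2)*y)


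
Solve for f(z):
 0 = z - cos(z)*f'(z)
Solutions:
 f(z) = C1 + Integral(z/cos(z), z)


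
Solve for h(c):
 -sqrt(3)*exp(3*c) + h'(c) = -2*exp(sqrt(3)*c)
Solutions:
 h(c) = C1 + sqrt(3)*exp(3*c)/3 - 2*sqrt(3)*exp(sqrt(3)*c)/3


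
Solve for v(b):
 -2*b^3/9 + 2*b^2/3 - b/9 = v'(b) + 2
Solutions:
 v(b) = C1 - b^4/18 + 2*b^3/9 - b^2/18 - 2*b


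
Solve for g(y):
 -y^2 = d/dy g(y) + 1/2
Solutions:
 g(y) = C1 - y^3/3 - y/2


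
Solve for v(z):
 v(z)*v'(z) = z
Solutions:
 v(z) = -sqrt(C1 + z^2)
 v(z) = sqrt(C1 + z^2)


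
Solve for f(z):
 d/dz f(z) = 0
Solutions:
 f(z) = C1


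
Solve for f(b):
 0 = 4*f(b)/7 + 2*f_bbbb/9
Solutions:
 f(b) = (C1*sin(14^(3/4)*sqrt(3)*b/14) + C2*cos(14^(3/4)*sqrt(3)*b/14))*exp(-14^(3/4)*sqrt(3)*b/14) + (C3*sin(14^(3/4)*sqrt(3)*b/14) + C4*cos(14^(3/4)*sqrt(3)*b/14))*exp(14^(3/4)*sqrt(3)*b/14)


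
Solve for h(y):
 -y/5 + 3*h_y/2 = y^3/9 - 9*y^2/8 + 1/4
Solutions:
 h(y) = C1 + y^4/54 - y^3/4 + y^2/15 + y/6


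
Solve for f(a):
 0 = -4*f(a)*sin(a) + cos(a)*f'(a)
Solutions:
 f(a) = C1/cos(a)^4


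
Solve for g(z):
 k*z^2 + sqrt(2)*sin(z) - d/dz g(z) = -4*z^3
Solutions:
 g(z) = C1 + k*z^3/3 + z^4 - sqrt(2)*cos(z)


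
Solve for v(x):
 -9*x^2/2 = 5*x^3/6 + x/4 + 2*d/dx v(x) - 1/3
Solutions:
 v(x) = C1 - 5*x^4/48 - 3*x^3/4 - x^2/16 + x/6


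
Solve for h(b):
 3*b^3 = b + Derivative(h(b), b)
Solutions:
 h(b) = C1 + 3*b^4/4 - b^2/2


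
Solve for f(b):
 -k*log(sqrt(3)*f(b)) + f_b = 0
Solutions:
 Integral(1/(2*log(_y) + log(3)), (_y, f(b))) = C1 + b*k/2


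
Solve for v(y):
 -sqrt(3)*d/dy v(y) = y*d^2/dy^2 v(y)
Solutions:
 v(y) = C1 + C2*y^(1 - sqrt(3))


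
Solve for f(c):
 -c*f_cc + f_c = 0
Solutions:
 f(c) = C1 + C2*c^2


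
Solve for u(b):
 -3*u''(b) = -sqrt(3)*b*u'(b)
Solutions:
 u(b) = C1 + C2*erfi(sqrt(2)*3^(3/4)*b/6)


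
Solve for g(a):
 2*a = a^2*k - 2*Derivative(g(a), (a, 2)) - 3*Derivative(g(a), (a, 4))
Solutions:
 g(a) = C1 + C2*a + C3*sin(sqrt(6)*a/3) + C4*cos(sqrt(6)*a/3) + a^4*k/24 - a^3/6 - 3*a^2*k/4


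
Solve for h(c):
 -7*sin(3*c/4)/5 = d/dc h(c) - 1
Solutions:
 h(c) = C1 + c + 28*cos(3*c/4)/15


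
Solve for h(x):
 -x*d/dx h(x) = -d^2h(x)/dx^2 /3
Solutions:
 h(x) = C1 + C2*erfi(sqrt(6)*x/2)


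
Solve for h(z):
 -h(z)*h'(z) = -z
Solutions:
 h(z) = -sqrt(C1 + z^2)
 h(z) = sqrt(C1 + z^2)


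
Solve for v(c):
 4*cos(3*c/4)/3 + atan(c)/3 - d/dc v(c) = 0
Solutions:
 v(c) = C1 + c*atan(c)/3 - log(c^2 + 1)/6 + 16*sin(3*c/4)/9


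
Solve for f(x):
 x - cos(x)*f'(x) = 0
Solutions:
 f(x) = C1 + Integral(x/cos(x), x)


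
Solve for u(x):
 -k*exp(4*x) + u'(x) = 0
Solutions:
 u(x) = C1 + k*exp(4*x)/4


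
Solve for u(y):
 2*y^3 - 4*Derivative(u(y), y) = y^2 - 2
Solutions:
 u(y) = C1 + y^4/8 - y^3/12 + y/2


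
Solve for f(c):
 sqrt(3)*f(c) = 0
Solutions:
 f(c) = 0


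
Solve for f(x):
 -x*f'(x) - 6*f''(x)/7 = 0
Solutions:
 f(x) = C1 + C2*erf(sqrt(21)*x/6)


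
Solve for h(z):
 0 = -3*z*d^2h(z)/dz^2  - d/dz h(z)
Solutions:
 h(z) = C1 + C2*z^(2/3)


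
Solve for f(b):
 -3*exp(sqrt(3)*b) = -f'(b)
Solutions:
 f(b) = C1 + sqrt(3)*exp(sqrt(3)*b)


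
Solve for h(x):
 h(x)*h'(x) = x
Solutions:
 h(x) = -sqrt(C1 + x^2)
 h(x) = sqrt(C1 + x^2)


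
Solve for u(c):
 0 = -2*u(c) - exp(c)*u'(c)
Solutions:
 u(c) = C1*exp(2*exp(-c))


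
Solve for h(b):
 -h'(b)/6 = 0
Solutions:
 h(b) = C1


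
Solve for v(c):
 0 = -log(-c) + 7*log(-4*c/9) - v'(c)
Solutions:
 v(c) = C1 + 6*c*log(-c) + 2*c*(-7*log(3) - 3 + 7*log(2))


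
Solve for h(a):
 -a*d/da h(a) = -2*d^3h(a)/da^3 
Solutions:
 h(a) = C1 + Integral(C2*airyai(2^(2/3)*a/2) + C3*airybi(2^(2/3)*a/2), a)


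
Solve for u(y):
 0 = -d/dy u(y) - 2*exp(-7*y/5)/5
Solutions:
 u(y) = C1 + 2*exp(-7*y/5)/7


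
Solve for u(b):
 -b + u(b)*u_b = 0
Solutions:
 u(b) = -sqrt(C1 + b^2)
 u(b) = sqrt(C1 + b^2)


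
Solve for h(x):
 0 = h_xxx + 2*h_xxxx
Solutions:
 h(x) = C1 + C2*x + C3*x^2 + C4*exp(-x/2)


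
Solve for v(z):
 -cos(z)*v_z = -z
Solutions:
 v(z) = C1 + Integral(z/cos(z), z)


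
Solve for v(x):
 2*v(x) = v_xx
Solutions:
 v(x) = C1*exp(-sqrt(2)*x) + C2*exp(sqrt(2)*x)


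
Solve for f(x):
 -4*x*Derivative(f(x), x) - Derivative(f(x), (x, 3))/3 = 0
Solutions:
 f(x) = C1 + Integral(C2*airyai(-12^(1/3)*x) + C3*airybi(-12^(1/3)*x), x)


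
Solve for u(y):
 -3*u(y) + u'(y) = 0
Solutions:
 u(y) = C1*exp(3*y)


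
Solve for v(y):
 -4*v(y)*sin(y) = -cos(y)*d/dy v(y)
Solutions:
 v(y) = C1/cos(y)^4


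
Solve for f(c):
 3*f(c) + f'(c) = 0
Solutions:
 f(c) = C1*exp(-3*c)


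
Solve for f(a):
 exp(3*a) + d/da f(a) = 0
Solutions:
 f(a) = C1 - exp(3*a)/3


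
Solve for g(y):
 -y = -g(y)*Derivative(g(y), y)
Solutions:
 g(y) = -sqrt(C1 + y^2)
 g(y) = sqrt(C1 + y^2)


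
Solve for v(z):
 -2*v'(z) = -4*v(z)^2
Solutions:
 v(z) = -1/(C1 + 2*z)


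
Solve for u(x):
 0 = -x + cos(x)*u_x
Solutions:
 u(x) = C1 + Integral(x/cos(x), x)


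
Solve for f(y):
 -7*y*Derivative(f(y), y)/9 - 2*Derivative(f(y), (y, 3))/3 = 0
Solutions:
 f(y) = C1 + Integral(C2*airyai(-6^(2/3)*7^(1/3)*y/6) + C3*airybi(-6^(2/3)*7^(1/3)*y/6), y)


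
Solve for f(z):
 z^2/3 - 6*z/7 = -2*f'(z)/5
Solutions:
 f(z) = C1 - 5*z^3/18 + 15*z^2/14


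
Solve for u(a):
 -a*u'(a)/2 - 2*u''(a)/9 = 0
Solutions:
 u(a) = C1 + C2*erf(3*sqrt(2)*a/4)


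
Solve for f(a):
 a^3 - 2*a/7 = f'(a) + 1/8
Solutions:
 f(a) = C1 + a^4/4 - a^2/7 - a/8


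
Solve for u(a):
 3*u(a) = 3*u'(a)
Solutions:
 u(a) = C1*exp(a)


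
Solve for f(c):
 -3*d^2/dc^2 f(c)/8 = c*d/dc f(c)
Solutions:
 f(c) = C1 + C2*erf(2*sqrt(3)*c/3)


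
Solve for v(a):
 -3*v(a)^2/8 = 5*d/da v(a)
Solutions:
 v(a) = 40/(C1 + 3*a)


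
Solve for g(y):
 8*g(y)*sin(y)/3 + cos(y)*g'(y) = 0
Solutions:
 g(y) = C1*cos(y)^(8/3)


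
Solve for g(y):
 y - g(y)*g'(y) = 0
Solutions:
 g(y) = -sqrt(C1 + y^2)
 g(y) = sqrt(C1 + y^2)


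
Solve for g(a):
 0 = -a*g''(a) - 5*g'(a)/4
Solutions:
 g(a) = C1 + C2/a^(1/4)


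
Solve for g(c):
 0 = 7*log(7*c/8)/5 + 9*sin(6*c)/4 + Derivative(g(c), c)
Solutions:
 g(c) = C1 - 7*c*log(c)/5 - 7*c*log(7)/5 + 7*c/5 + 21*c*log(2)/5 + 3*cos(6*c)/8


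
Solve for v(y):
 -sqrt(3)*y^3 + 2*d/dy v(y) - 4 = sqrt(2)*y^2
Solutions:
 v(y) = C1 + sqrt(3)*y^4/8 + sqrt(2)*y^3/6 + 2*y


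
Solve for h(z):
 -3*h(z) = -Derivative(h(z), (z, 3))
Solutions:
 h(z) = C3*exp(3^(1/3)*z) + (C1*sin(3^(5/6)*z/2) + C2*cos(3^(5/6)*z/2))*exp(-3^(1/3)*z/2)


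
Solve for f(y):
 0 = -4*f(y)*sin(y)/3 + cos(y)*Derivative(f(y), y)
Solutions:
 f(y) = C1/cos(y)^(4/3)


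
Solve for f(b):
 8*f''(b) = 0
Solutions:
 f(b) = C1 + C2*b


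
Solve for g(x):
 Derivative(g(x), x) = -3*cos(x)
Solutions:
 g(x) = C1 - 3*sin(x)


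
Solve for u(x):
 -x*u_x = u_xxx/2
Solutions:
 u(x) = C1 + Integral(C2*airyai(-2^(1/3)*x) + C3*airybi(-2^(1/3)*x), x)


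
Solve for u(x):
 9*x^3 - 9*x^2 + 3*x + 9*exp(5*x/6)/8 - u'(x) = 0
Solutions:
 u(x) = C1 + 9*x^4/4 - 3*x^3 + 3*x^2/2 + 27*exp(5*x/6)/20


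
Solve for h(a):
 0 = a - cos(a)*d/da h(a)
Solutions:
 h(a) = C1 + Integral(a/cos(a), a)
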